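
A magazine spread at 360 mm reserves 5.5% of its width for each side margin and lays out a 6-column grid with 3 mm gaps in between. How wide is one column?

50.9 mm

Margins: 5.5% × 360 = 19.8 mm each, so content = 360 − 39.6 = 320.4 mm.
6 columns + 5 gaps: 6c + 5·3 = 320.4.
6c = 320.4 − 15 = 305.4, so c = 50.9 mm.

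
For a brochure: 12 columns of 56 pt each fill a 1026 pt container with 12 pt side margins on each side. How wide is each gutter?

Subtract both margins: 1026 − 2·12 = 1002 pt.
Columns use 672 pt, leaving 330 pt across 11 gutters = 30 pt each.

30 pt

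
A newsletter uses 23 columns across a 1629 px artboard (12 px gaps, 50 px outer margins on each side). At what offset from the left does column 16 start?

1055 px

Subtract both margins: 1629 − 2·50 = 1529 px.
23 columns + 22 gaps: 23c + 22·12 = 1529.
23c = 1529 − 264 = 1265, so c = 55 px.
Each column+gutter stride is 67 px; 15 of them past the 50 px margin is 50 + 1005 = 1055 px.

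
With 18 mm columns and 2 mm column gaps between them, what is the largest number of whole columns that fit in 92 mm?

4 columns: 4·18 + 3·2 = 78 mm ≤ 92.
5 columns: 98 mm > 92. So 4.

4 columns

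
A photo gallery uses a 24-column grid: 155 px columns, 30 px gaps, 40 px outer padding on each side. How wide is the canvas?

Total width: 2·40 + 24·155 + 23·30 = 4490 px.

4490 px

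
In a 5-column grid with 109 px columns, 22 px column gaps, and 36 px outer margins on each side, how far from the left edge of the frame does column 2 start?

167 px

Column 2 starts at margin + 1·(column + gutter) = 36 + 1·131 = 167 px.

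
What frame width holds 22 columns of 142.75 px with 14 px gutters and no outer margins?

Total width: 22·142.75 + 21·14 = 3434.5 px.

3434.5 px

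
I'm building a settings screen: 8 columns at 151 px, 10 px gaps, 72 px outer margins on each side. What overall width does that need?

Canvas = 2·72 + 8·151 + 7·10 = 144 + 1208 + 70 = 1422 px.

1422 px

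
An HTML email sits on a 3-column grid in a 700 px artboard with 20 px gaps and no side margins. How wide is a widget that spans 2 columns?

700 − 2·20 = 660; ÷3 gives c = 220 px.
Span of 2: 2·220 + 1·20 = 440 + 20 = 460 px.

460 px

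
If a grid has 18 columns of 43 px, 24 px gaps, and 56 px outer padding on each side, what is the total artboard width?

Artboard = 2·56 + 18·43 + 17·24 = 112 + 774 + 408 = 1294 px.

1294 px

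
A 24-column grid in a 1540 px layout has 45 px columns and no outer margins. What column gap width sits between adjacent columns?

20 px

24·45 + 23g = 1540 → 23g = 460 → g = 20 px.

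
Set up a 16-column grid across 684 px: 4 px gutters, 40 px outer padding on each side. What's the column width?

Take off 80 px of margins, leaving 604 px.
604 − 15·4 = 544; ÷16 gives c = 34 px.

34 px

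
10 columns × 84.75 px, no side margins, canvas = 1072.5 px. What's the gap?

25 px

Columns use 847.5 px, leaving 225 px across 9 gaps = 25 px each.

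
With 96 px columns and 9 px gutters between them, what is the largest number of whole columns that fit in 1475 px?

14 columns

14 columns: 14·96 + 13·9 = 1461 px ≤ 1475.
15 columns: 1566 px > 1475. So 14.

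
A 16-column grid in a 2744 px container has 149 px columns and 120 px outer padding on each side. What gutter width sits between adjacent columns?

8 px

Content width = 2744 − 2·120 = 2504 px.
Columns use 2384 px, leaving 120 px across 15 gutters = 8 px each.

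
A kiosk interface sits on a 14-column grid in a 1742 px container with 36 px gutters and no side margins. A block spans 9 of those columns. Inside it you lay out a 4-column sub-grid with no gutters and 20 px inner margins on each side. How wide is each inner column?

266.75 px

14 columns + 13 gutters: 14c + 13·36 = 1742.
14c = 1742 − 468 = 1274, so c = 91 px.
9 columns plus 8 gutters: 819 + 288 = 1107 px.
Inner content = 1107 − 2·20 = 1067 px.
4d = 1067 → d = 266.75 px.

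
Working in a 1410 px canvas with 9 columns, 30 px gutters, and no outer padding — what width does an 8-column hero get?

1250 px

1410 − 8·30 = 1170; ÷9 gives c = 130 px.
Span of 8: 8·130 + 7·30 = 1040 + 210 = 1250 px.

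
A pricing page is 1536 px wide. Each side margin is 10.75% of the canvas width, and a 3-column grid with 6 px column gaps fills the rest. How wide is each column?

397.92 px

1536 × (1 − 2·10.75%) = 1536 × 78.5% = 1205.76 px for the columns.
3 columns + 2 column gaps: 3c + 2·6 = 1205.76.
3c = 1205.76 − 12 = 1193.76, so c = 397.92 px.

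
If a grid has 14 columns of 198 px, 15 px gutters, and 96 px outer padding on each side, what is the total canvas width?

3159 px

Canvas = 2·96 + 14·198 + 13·15 = 192 + 2772 + 195 = 3159 px.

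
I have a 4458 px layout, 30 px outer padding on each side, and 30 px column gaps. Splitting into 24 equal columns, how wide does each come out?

Content width = 4458 − 2·30 = 4398 px.
Subtracting 23 column gaps of 30 leaves 3708 for 24 columns, so c = 154.5 px.

154.5 px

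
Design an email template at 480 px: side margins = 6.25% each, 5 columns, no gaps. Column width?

480 × (1 − 2·6.25%) = 480 × 87.5% = 420 px for the columns.
With no gaps, each column is 420/5 = 84 px.

84 px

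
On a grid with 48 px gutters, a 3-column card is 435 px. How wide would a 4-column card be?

596 px

3c + 2·48 = 435 → 3c = 339 → c = 113 px.
Span of 4: 4·113 + 3·48 = 452 + 144 = 596 px.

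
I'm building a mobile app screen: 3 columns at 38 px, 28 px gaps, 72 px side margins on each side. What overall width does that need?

Total width: 2·72 + 3·38 + 2·28 = 314 px.

314 px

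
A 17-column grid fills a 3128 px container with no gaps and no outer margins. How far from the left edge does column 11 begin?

1840 px

17c = 3128 → c = 184 px.
Each column+gutter stride is 184 px; with no margin, 10 of them is 1840 px.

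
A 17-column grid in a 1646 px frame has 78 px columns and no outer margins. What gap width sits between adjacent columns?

17·78 + 16g = 1646 → 16g = 320 → g = 20 px.

20 px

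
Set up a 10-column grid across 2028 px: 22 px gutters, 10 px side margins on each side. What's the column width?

Subtract both margins: 2028 − 2·10 = 2008 px.
10 columns + 9 gutters: 10c + 9·22 = 2008.
10c = 2008 − 198 = 1810, so c = 181 px.

181 px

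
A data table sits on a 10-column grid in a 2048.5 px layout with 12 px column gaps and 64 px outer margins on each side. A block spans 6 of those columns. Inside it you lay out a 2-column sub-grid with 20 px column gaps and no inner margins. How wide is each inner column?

Outer content = 2048.5 − 2·64 = 1920.5 px.
10c + 9·12 = 1920.5 → 10c = 1812.5 → c = 181.25 px.
Span of 6: 6·181.25 + 5·12 = 1087.5 + 60 = 1147.5 px.
1147.5 − 1·20 = 1127.5; ÷2 gives d = 563.75 px.

563.75 px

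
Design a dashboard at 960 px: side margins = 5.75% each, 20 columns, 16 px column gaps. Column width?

27.28 px

960 × (1 − 2·5.75%) = 960 × 88.5% = 849.6 px for the columns.
20c + 19·16 = 849.6 → 20c = 545.6 → c = 27.28 px.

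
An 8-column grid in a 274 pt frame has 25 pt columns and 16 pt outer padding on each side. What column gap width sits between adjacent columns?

Inside the margins: 274 − 32 = 242 pt.
Columns use 200 pt, leaving 42 pt across 7 column gaps = 6 pt each.

6 pt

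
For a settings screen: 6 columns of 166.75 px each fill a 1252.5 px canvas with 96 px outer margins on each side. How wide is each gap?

12 px

Inside the margins: 1252.5 − 192 = 1060.5 px.
6·166.75 + 5g = 1060.5 → 5g = 60 → g = 12 px.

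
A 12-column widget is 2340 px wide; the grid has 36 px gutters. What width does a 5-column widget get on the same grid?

Subtracting 11 gutters of 36 leaves 1944 for 12 columns, so c = 162 px.
5 columns plus 4 gutters: 810 + 144 = 954 px.

954 px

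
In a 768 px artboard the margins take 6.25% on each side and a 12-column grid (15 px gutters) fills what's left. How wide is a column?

Each margin = 6.25% of 768 = 48 px; content = 768 − 2·48 = 672 px.
Subtracting 11 gutters of 15 leaves 507 for 12 columns, so c = 42.25 px.

42.25 px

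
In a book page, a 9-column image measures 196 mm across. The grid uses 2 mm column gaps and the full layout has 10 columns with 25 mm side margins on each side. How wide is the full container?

268 mm

Subtracting 8 column gaps of 2 leaves 180 for 9 columns, so c = 20 mm.
Total width: 2·25 + 10·20 + 9·2 = 268 mm.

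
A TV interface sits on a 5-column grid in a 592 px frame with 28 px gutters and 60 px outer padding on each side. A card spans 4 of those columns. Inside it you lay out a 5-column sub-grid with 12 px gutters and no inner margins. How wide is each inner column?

64.8 px

Subtract both margins: 592 − 2·60 = 472 px.
Subtracting 4 gutters of 28 leaves 360 for 5 columns, so c = 72 px.
4 columns plus 3 gutters: 288 + 84 = 372 px.
Subtracting 4 gutters of 12 leaves 324 for 5 columns, so d = 64.8 px.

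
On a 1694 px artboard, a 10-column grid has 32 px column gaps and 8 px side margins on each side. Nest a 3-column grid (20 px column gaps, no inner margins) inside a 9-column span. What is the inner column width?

Subtract both margins: 1694 − 2·8 = 1678 px.
Subtracting 9 column gaps of 32 leaves 1390 for 10 columns, so c = 139 px.
Span of 9: 9·139 + 8·32 = 1251 + 256 = 1507 px.
Subtracting 2 column gaps of 20 leaves 1467 for 3 columns, so d = 489 px.

489 px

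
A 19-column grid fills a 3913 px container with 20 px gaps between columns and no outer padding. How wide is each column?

187 px

19 columns + 18 gaps: 19c + 18·20 = 3913.
19c = 3913 − 360 = 3553, so c = 187 px.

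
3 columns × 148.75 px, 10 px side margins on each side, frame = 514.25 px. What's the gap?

Take off 20 px of margins, leaving 494.25 px.
3·148.75 + 2g = 494.25 → 2g = 48 → g = 24 px.

24 px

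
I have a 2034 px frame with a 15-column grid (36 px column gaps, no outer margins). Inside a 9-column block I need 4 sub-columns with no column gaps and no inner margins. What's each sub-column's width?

Subtracting 14 column gaps of 36 leaves 1530 for 15 columns, so c = 102 px.
9 columns plus 8 column gaps: 918 + 288 = 1206 px.
1206 / 4 = 301.5 px per column.

301.5 px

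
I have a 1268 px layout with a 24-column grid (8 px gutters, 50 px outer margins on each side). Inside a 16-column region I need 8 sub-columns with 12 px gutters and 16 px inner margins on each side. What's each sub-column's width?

Outer content = 1268 − 2·50 = 1168 px.
1168 − 23·8 = 984; ÷24 gives c = 41 px.
16-column span = 16·41 + 15·8 = 776 px.
Inner content = 776 − 2·16 = 744 px.
8 columns + 7 gutters: 8d + 7·12 = 744.
8d = 744 − 84 = 660, so d = 82.5 px.

82.5 px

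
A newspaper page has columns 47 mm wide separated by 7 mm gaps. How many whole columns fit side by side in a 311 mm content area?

k columns need k·47 + (k−1)·7 = k·54 − 7.
k·54 − 7 ≤ 311 → k ≤ 318 / 54 ≈ 5.89, so k = 5.

5 columns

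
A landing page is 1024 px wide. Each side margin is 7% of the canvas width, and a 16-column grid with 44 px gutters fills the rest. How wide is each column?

13.79 px

Each margin = 7% of 1024 = 71.68 px; content = 1024 − 2·71.68 = 880.64 px.
880.64 − 15·44 = 220.64; ÷16 gives c = 13.79 px.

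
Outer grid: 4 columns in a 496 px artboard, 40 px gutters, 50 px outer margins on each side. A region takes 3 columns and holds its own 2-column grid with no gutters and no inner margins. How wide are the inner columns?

Inside the margins: 496 − 100 = 396 px.
Subtracting 3 gutters of 40 leaves 276 for 4 columns, so c = 69 px.
3 columns plus 2 gutters: 207 + 80 = 287 px.
287 / 2 = 143.5 px per column.

143.5 px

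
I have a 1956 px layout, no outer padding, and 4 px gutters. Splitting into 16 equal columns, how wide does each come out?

118.5 px

16c + 15·4 = 1956 → 16c = 1896 → c = 118.5 px.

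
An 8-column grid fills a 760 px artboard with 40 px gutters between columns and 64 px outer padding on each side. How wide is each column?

Inside the margins: 760 − 128 = 632 px.
8c + 7·40 = 632 → 8c = 352 → c = 44 px.

44 px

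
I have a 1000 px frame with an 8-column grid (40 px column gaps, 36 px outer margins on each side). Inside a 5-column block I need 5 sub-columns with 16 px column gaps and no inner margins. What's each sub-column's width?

100.2 px

Subtract both margins: 1000 − 2·36 = 928 px.
8 columns + 7 column gaps: 8c + 7·40 = 928.
8c = 928 − 280 = 648, so c = 81 px.
5 columns plus 4 column gaps: 405 + 160 = 565 px.
Subtracting 4 column gaps of 16 leaves 501 for 5 columns, so d = 100.2 px.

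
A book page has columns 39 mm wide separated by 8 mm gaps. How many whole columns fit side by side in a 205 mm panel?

Each extra column adds 39 + 8 = 47 mm.
(205 + 8) / 47 = 4.53, so 4 columns fit.

4 columns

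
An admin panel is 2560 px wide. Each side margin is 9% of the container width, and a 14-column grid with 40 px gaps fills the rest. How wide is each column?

112.8 px

2560 × (1 − 2·9%) = 2560 × 82% = 2099.2 px for the columns.
14 columns + 13 gaps: 14c + 13·40 = 2099.2.
14c = 2099.2 − 520 = 1579.2, so c = 112.8 px.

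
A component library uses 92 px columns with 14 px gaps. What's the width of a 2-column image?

Span of 2: 2·92 + 1·14 = 184 + 14 = 198 px.

198 px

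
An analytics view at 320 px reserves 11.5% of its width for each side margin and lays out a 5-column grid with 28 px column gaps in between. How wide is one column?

Each margin = 11.5% of 320 = 36.8 px; content = 320 − 2·36.8 = 246.4 px.
5c + 4·28 = 246.4 → 5c = 134.4 → c = 26.88 px.

26.88 px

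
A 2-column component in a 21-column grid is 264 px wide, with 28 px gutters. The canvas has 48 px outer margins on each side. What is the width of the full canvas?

3134 px

2 columns + 1 gutter: 2c + 1·28 = 264.
2c = 264 − 28 = 236, so c = 118 px.
Adding margins, columns and gutters: 96 + 2478 + 560 = 3134 px.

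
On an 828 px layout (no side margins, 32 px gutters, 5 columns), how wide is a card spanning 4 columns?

Subtracting 4 gutters of 32 leaves 700 for 5 columns, so c = 140 px.
4-column span = 4·140 + 3·32 = 656 px.

656 px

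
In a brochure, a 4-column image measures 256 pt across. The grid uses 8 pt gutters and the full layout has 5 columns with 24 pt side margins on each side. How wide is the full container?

370 pt

4 columns + 3 gutters: 4c + 3·8 = 256.
4c = 256 − 24 = 232, so c = 58 pt.
Total width: 2·24 + 5·58 + 4·8 = 370 pt.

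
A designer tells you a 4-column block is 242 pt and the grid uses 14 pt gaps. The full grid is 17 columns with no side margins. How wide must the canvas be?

242 − 3·14 = 200; ÷4 gives c = 50 pt.
Canvas = 17·50 + 16·14 = 850 + 224 = 1074 pt.

1074 pt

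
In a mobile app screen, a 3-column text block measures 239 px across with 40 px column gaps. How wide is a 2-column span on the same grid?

146 px

239 − 2·40 = 159; ÷3 gives c = 53 px.
2-column span = 2·53 + 1·40 = 146 px.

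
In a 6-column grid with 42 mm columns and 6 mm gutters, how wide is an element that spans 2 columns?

2 columns plus 1 gutter: 84 + 6 = 90 mm.

90 mm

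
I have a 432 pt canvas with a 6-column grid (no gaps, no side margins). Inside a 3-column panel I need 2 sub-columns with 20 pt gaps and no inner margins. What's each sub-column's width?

98 pt

6c = 432 → c = 72 pt.
3-column span = 3·72 = 216 pt.
2 columns + 1 gap: 2d + 1·20 = 216.
2d = 216 − 20 = 196, so d = 98 pt.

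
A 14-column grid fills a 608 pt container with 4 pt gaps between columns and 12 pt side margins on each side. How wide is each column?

Take off 24 pt of margins, leaving 584 pt.
14c + 13·4 = 584 → 14c = 532 → c = 38 pt.

38 pt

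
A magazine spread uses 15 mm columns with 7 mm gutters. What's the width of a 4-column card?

Span of 4: 4·15 + 3·7 = 60 + 21 = 81 mm.

81 mm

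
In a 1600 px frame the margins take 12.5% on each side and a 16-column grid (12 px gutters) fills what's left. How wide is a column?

63.75 px

Each margin = 12.5% of 1600 = 200 px; content = 1600 − 2·200 = 1200 px.
16 columns + 15 gutters: 16c + 15·12 = 1200.
16c = 1200 − 180 = 1020, so c = 63.75 px.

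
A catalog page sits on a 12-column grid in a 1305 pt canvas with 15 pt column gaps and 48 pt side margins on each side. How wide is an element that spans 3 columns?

291 pt

Take off 96 pt of margins, leaving 1209 pt.
Subtracting 11 column gaps of 15 leaves 1044 for 12 columns, so c = 87 pt.
Span of 3: 3·87 + 2·15 = 261 + 30 = 291 pt.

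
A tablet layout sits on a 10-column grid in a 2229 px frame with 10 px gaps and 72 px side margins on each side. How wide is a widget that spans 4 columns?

Take off 144 px of margins, leaving 2085 px.
2085 − 9·10 = 1995; ÷10 gives c = 199.5 px.
4-column span = 4·199.5 + 3·10 = 828 px.

828 px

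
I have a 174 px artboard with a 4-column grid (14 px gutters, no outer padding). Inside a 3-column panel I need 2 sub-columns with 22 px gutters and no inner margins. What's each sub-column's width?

52.5 px

4 columns + 3 gutters: 4c + 3·14 = 174.
4c = 174 − 42 = 132, so c = 33 px.
3 columns plus 2 gutters: 99 + 28 = 127 px.
Subtracting 1 gutter of 22 leaves 105 for 2 columns, so d = 52.5 px.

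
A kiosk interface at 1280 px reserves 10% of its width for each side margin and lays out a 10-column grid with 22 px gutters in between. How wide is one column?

Each margin = 10% of 1280 = 128 px; content = 1280 − 2·128 = 1024 px.
10 columns + 9 gutters: 10c + 9·22 = 1024.
10c = 1024 − 198 = 826, so c = 82.6 px.

82.6 px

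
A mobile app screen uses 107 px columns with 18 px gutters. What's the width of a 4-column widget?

4 columns plus 3 gutters: 428 + 54 = 482 px.

482 px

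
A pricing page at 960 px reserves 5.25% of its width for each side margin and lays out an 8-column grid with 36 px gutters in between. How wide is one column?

75.9 px

Margins: 5.25% × 960 = 50.4 px each, so content = 960 − 100.8 = 859.2 px.
8c + 7·36 = 859.2 → 8c = 607.2 → c = 75.9 px.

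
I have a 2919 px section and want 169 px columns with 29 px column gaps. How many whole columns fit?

Each extra column adds 169 + 29 = 198 px.
(2919 + 29) / 198 = 14.89, so 14 columns fit.

14 columns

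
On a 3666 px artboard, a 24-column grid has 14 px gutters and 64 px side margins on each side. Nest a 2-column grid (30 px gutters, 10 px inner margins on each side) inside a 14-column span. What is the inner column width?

1004 px

Take off 128 px of margins, leaving 3538 px.
3538 − 23·14 = 3216; ÷24 gives c = 134 px.
Span of 14: 14·134 + 13·14 = 1876 + 182 = 2058 px.
Inner content = 2058 − 2·10 = 2038 px.
2d + 1·30 = 2038 → 2d = 2008 → d = 1004 px.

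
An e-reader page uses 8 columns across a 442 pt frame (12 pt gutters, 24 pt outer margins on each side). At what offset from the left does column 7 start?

Content = 442 − 2·24 = 394 pt.
8 columns + 7 gutters: 8c + 7·12 = 394.
8c = 394 − 84 = 310, so c = 38.75 pt.
Column 7 starts at margin + 6·(column + gutter) = 24 + 6·50.75 = 328.5 pt.

328.5 pt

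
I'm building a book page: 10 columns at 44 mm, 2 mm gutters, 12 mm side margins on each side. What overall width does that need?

482 mm

Adding margins, columns and gutters: 24 + 440 + 18 = 482 mm.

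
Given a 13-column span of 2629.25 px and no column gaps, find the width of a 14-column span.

2831.5 px

With no column gaps, each column is 2629.25/13 = 202.25 px.
14-column span = 14·202.25 = 2831.5 px.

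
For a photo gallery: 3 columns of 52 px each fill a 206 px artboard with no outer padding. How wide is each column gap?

3·52 + 2g = 206 → 2g = 50 → g = 25 px.

25 px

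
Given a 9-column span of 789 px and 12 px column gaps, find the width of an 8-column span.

9c + 8·12 = 789 → 9c = 693 → c = 77 px.
Span of 8: 8·77 + 7·12 = 616 + 84 = 700 px.

700 px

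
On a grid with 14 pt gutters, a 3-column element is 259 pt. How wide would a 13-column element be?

1169 pt

3 columns + 2 gutters: 3c + 2·14 = 259.
3c = 259 − 28 = 231, so c = 77 pt.
13-column span = 13·77 + 12·14 = 1169 pt.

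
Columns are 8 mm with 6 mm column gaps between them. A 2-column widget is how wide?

22 mm

Span of 2: 2·8 + 1·6 = 16 + 6 = 22 mm.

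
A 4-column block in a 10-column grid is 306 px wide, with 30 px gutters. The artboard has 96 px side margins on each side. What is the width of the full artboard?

1002 px

Subtracting 3 gutters of 30 leaves 216 for 4 columns, so c = 54 px.
Total width: 2·96 + 10·54 + 9·30 = 1002 px.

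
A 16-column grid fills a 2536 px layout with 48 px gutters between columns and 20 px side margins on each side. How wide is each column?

111 px

Subtract both margins: 2536 − 2·20 = 2496 px.
2496 − 15·48 = 1776; ÷16 gives c = 111 px.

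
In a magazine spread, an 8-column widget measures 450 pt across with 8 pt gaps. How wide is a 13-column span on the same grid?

736.25 pt

450 − 7·8 = 394; ÷8 gives c = 49.25 pt.
13-column span = 13·49.25 + 12·8 = 736.25 pt.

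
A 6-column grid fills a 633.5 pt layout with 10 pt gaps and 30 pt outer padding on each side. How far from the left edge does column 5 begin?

419 pt

Inside the margins: 633.5 − 60 = 573.5 pt.
Subtracting 5 gaps of 10 leaves 523.5 for 6 columns, so c = 87.25 pt.
Each column+gutter stride is 97.25 pt; 4 of them past the 30 pt margin is 30 + 389 = 419 pt.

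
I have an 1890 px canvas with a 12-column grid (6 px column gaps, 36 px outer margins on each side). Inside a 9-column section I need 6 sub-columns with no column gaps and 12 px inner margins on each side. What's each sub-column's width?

Subtract both margins: 1890 − 2·36 = 1818 px.
12c + 11·6 = 1818 → 12c = 1752 → c = 146 px.
Span of 9: 9·146 + 8·6 = 1314 + 48 = 1362 px.
Inner content = 1362 − 2·12 = 1338 px.
1338 / 6 = 223 px per column.

223 px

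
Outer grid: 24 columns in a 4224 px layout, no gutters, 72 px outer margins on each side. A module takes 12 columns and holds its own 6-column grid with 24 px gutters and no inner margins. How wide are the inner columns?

Take off 144 px of margins, leaving 4080 px.
With no gutters, each column is 4080/24 = 170 px.
With no gutters, 12 columns span 12·170 = 2040 px.
6 columns + 5 gutters: 6d + 5·24 = 2040.
6d = 2040 − 120 = 1920, so d = 320 px.

320 px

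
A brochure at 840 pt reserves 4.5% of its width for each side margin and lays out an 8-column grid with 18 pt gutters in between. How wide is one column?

79.8 pt

Each margin = 4.5% of 840 = 37.8 pt; content = 840 − 2·37.8 = 764.4 pt.
8 columns + 7 gutters: 8c + 7·18 = 764.4.
8c = 764.4 − 126 = 638.4, so c = 79.8 pt.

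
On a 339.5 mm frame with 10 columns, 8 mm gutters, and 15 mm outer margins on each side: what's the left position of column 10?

300.75 mm

Take off 30 mm of margins, leaving 309.5 mm.
10 columns + 9 gutters: 10c + 9·8 = 309.5.
10c = 309.5 − 72 = 237.5, so c = 23.75 mm.
Before column 10: the margin + 9 columns + 9 gutters.
Offset = 15 + 9·(23.75 + 8) = 15 + 285.75 = 300.75 mm.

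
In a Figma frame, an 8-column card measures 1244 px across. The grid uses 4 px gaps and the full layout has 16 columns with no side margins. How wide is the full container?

2492 px

Subtracting 7 gaps of 4 leaves 1216 for 8 columns, so c = 152 px.
Container = 16·152 + 15·4 = 2432 + 60 = 2492 px.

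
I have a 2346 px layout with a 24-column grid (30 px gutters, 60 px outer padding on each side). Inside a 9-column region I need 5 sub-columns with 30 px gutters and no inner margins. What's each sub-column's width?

Take off 120 px of margins, leaving 2226 px.
24 columns + 23 gutters: 24c + 23·30 = 2226.
24c = 2226 − 690 = 1536, so c = 64 px.
9 columns plus 8 gutters: 576 + 240 = 816 px.
Subtracting 4 gutters of 30 leaves 696 for 5 columns, so d = 139.2 px.

139.2 px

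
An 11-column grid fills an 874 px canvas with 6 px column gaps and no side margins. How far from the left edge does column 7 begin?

Subtracting 10 column gaps of 6 leaves 814 for 11 columns, so c = 74 px.
No margin, so column 7 starts at 6·(column + gutter) = 6·80 = 480 px.

480 px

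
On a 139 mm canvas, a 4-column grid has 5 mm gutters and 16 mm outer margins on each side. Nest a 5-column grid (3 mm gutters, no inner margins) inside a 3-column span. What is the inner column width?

13.4 mm

Inside the margins: 139 − 32 = 107 mm.
4 columns + 3 gutters: 4c + 3·5 = 107.
4c = 107 − 15 = 92, so c = 23 mm.
3-column span = 3·23 + 2·5 = 79 mm.
79 − 4·3 = 67; ÷5 gives d = 13.4 mm.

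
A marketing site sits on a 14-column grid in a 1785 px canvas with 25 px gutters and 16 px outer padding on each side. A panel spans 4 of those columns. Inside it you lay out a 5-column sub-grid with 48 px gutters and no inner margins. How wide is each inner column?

Outer content = 1785 − 2·16 = 1753 px.
14c + 13·25 = 1753 → 14c = 1428 → c = 102 px.
Span of 4: 4·102 + 3·25 = 408 + 75 = 483 px.
5 columns + 4 gutters: 5d + 4·48 = 483.
5d = 483 − 192 = 291, so d = 58.2 px.

58.2 px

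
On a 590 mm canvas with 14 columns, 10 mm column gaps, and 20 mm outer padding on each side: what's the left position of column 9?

Subtract both margins: 590 − 2·20 = 550 mm.
14 columns + 13 column gaps: 14c + 13·10 = 550.
14c = 550 − 130 = 420, so c = 30 mm.
Column 9 starts at margin + 8·(column + gutter) = 20 + 8·40 = 340 mm.

340 mm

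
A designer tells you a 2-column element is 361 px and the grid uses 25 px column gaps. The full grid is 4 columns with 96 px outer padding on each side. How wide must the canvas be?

939 px

2c + 1·25 = 361 → 2c = 336 → c = 168 px.
Adding margins, columns and gutters: 192 + 672 + 75 = 939 px.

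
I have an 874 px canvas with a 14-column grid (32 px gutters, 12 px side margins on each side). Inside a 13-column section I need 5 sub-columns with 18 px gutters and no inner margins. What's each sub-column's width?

143 px

Outer content = 874 − 2·12 = 850 px.
850 − 13·32 = 434; ÷14 gives c = 31 px.
Span of 13: 13·31 + 12·32 = 403 + 384 = 787 px.
787 − 4·18 = 715; ÷5 gives d = 143 px.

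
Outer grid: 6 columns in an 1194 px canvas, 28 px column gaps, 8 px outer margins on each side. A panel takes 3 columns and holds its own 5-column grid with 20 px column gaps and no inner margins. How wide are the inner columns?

99 px

Take off 16 px of margins, leaving 1178 px.
6 columns + 5 column gaps: 6c + 5·28 = 1178.
6c = 1178 − 140 = 1038, so c = 173 px.
3-column span = 3·173 + 2·28 = 575 px.
5 columns + 4 column gaps: 5d + 4·20 = 575.
5d = 575 − 80 = 495, so d = 99 px.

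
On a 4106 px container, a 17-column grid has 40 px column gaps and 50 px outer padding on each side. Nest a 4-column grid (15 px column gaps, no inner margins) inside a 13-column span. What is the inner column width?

752.25 px

Take off 100 px of margins, leaving 4006 px.
Subtracting 16 column gaps of 40 leaves 3366 for 17 columns, so c = 198 px.
13 columns plus 12 column gaps: 2574 + 480 = 3054 px.
Subtracting 3 column gaps of 15 leaves 3009 for 4 columns, so d = 752.25 px.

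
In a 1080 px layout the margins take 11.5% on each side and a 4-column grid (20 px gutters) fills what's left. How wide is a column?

1080 × (1 − 2·11.5%) = 1080 × 77% = 831.6 px for the columns.
831.6 − 3·20 = 771.6; ÷4 gives c = 192.9 px.

192.9 px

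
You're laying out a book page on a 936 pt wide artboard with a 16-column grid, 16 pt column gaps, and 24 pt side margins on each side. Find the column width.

40.5 pt

Subtract both margins: 936 − 2·24 = 888 pt.
16c + 15·16 = 888 → 16c = 648 → c = 40.5 pt.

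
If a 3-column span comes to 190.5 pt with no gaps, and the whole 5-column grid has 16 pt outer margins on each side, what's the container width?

3c = 190.5 → c = 63.5 pt.
Total width: 2·16 + 5·63.5 = 349.5 pt.

349.5 pt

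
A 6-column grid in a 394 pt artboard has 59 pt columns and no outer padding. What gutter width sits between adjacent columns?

6·59 + 5g = 394 → 5g = 40 → g = 8 pt.

8 pt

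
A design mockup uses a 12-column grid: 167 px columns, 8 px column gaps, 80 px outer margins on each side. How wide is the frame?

Frame = 2·80 + 12·167 + 11·8 = 160 + 2004 + 88 = 2252 px.

2252 px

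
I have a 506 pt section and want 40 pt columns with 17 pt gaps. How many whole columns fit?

k columns need k·40 + (k−1)·17 = k·57 − 17.
k·57 − 17 ≤ 506 → k ≤ 523 / 57 ≈ 9.18, so k = 9.

9 columns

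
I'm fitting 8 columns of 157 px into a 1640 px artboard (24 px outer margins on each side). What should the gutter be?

48 px

Take off 48 px of margins, leaving 1592 px.
Columns use 1256 px, leaving 336 px across 7 gutters = 48 px each.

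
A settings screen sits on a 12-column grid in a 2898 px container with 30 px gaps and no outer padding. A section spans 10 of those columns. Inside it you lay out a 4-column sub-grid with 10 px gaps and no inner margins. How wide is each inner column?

12 columns + 11 gaps: 12c + 11·30 = 2898.
12c = 2898 − 330 = 2568, so c = 214 px.
10-column span = 10·214 + 9·30 = 2410 px.
Subtracting 3 gaps of 10 leaves 2380 for 4 columns, so d = 595 px.

595 px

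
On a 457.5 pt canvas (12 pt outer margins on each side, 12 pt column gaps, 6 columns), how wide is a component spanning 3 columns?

Inside the margins: 457.5 − 24 = 433.5 pt.
Subtracting 5 column gaps of 12 leaves 373.5 for 6 columns, so c = 62.25 pt.
Span of 3: 3·62.25 + 2·12 = 186.75 + 24 = 210.75 pt.

210.75 pt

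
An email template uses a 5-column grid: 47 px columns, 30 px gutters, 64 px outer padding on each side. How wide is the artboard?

Total width: 2·64 + 5·47 + 4·30 = 483 px.

483 px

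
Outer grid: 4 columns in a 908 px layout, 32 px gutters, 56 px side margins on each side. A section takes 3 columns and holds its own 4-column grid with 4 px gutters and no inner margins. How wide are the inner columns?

144.25 px

Inside the margins: 908 − 112 = 796 px.
796 − 3·32 = 700; ÷4 gives c = 175 px.
Span of 3: 3·175 + 2·32 = 525 + 64 = 589 px.
589 − 3·4 = 577; ÷4 gives d = 144.25 px.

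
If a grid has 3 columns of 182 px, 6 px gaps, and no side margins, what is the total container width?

Summing: 546 + 12 = 558 px.

558 px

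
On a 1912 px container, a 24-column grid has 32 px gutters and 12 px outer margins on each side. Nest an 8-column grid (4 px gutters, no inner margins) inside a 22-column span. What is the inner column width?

212.5 px

Inside the margins: 1912 − 24 = 1888 px.
1888 − 23·32 = 1152; ÷24 gives c = 48 px.
22-column span = 22·48 + 21·32 = 1728 px.
Subtracting 7 gutters of 4 leaves 1700 for 8 columns, so d = 212.5 px.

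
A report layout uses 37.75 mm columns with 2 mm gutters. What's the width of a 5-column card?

Span of 5: 5·37.75 + 4·2 = 188.75 + 8 = 196.75 mm.

196.75 mm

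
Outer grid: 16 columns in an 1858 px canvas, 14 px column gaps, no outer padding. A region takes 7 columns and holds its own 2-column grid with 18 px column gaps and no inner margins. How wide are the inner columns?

1858 − 15·14 = 1648; ÷16 gives c = 103 px.
7-column span = 7·103 + 6·14 = 805 px.
805 − 1·18 = 787; ÷2 gives d = 393.5 px.

393.5 px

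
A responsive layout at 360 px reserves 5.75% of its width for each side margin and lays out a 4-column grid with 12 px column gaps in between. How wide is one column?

70.65 px

Each margin = 5.75% of 360 = 20.7 px; content = 360 − 2·20.7 = 318.6 px.
318.6 − 3·12 = 282.6; ÷4 gives c = 70.65 px.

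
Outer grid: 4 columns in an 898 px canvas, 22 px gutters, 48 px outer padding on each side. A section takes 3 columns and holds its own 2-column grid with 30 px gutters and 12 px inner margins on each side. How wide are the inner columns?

Subtract both margins: 898 − 2·48 = 802 px.
4c + 3·22 = 802 → 4c = 736 → c = 184 px.
Span of 3: 3·184 + 2·22 = 552 + 44 = 596 px.
Inner content = 596 − 2·12 = 572 px.
2d + 1·30 = 572 → 2d = 542 → d = 271 px.

271 px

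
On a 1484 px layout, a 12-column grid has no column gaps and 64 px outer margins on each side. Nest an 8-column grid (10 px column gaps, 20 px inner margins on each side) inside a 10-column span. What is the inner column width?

127.5 px

Subtract both margins: 1484 − 2·64 = 1356 px.
12c = 1356 → c = 113 px.
10-column span = 10·113 = 1130 px.
Inner content = 1130 − 2·20 = 1090 px.
1090 − 7·10 = 1020; ÷8 gives d = 127.5 px.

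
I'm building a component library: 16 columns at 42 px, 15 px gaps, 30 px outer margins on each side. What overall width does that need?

Container = 2·30 + 16·42 + 15·15 = 60 + 672 + 225 = 957 px.

957 px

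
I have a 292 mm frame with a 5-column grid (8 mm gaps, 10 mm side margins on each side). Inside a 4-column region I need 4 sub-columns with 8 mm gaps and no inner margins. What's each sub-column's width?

Subtract both margins: 292 − 2·10 = 272 mm.
5c + 4·8 = 272 → 5c = 240 → c = 48 mm.
4-column span = 4·48 + 3·8 = 216 mm.
4d + 3·8 = 216 → 4d = 192 → d = 48 mm.

48 mm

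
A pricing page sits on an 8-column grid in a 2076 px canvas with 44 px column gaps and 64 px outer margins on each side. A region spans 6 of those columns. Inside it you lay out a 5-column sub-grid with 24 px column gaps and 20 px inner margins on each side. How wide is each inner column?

Subtract both margins: 2076 − 2·64 = 1948 px.
Subtracting 7 column gaps of 44 leaves 1640 for 8 columns, so c = 205 px.
6-column span = 6·205 + 5·44 = 1450 px.
Inner content = 1450 − 2·20 = 1410 px.
Subtracting 4 column gaps of 24 leaves 1314 for 5 columns, so d = 262.8 px.

262.8 px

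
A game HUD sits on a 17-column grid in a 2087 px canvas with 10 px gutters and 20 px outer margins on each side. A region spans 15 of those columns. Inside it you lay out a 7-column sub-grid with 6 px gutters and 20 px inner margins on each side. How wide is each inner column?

247 px

Outer content = 2087 − 2·20 = 2047 px.
17 columns + 16 gutters: 17c + 16·10 = 2047.
17c = 2047 − 160 = 1887, so c = 111 px.
15 columns plus 14 gutters: 1665 + 140 = 1805 px.
Inner content = 1805 − 2·20 = 1765 px.
1765 − 6·6 = 1729; ÷7 gives d = 247 px.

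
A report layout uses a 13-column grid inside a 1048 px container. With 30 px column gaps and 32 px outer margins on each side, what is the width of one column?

Content width = 1048 − 2·32 = 984 px.
Subtracting 12 column gaps of 30 leaves 624 for 13 columns, so c = 48 px.

48 px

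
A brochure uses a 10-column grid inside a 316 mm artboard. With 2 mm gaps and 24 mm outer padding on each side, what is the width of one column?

Content width = 316 − 2·24 = 268 mm.
Subtracting 9 gaps of 2 leaves 250 for 10 columns, so c = 25 mm.

25 mm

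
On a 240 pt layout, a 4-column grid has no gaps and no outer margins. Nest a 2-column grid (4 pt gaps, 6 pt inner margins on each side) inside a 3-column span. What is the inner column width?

240 / 4 = 60 pt per column.
3-column span = 3·60 = 180 pt.
Inner content = 180 − 2·6 = 168 pt.
2d + 1·4 = 168 → 2d = 164 → d = 82 pt.

82 pt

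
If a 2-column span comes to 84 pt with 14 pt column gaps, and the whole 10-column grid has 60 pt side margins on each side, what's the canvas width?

84 − 1·14 = 70; ÷2 gives c = 35 pt.
Canvas = 2·60 + 10·35 + 9·14 = 120 + 350 + 126 = 596 pt.

596 pt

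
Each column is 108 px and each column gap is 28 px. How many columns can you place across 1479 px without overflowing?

11 columns: 11·108 + 10·28 = 1468 px ≤ 1479.
12 columns: 1604 px > 1479. So 11.

11 columns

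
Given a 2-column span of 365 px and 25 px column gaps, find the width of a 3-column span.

560 px

2c + 1·25 = 365 → 2c = 340 → c = 170 px.
Span of 3: 3·170 + 2·25 = 510 + 50 = 560 px.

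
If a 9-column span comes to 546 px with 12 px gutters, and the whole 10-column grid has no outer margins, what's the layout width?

546 − 8·12 = 450; ÷9 gives c = 50 px.
Layout = 10·50 + 9·12 = 500 + 108 = 608 px.

608 px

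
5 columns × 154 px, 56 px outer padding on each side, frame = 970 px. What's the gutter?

Take off 112 px of margins, leaving 858 px.
5 columns take 5·154 = 770 px; remaining 88 splits into 4 gutters.
g = 88 / 4 = 22 px.

22 px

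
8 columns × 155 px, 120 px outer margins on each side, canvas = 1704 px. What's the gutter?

32 px

Subtract both margins: 1704 − 2·120 = 1464 px.
8 columns take 8·155 = 1240 px; remaining 224 splits into 7 gutters.
g = 224 / 7 = 32 px.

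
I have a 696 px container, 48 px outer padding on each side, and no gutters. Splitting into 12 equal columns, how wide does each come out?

50 px

Content width = 696 − 2·48 = 600 px.
600 / 12 = 50 px per column.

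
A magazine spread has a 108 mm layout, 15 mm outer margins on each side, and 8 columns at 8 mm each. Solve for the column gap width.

Inside the margins: 108 − 30 = 78 mm.
8 columns take 8·8 = 64 mm; remaining 14 splits into 7 column gaps.
g = 14 / 7 = 2 mm.

2 mm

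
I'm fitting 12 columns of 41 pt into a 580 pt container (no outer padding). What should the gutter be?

8 pt

Columns use 492 pt, leaving 88 pt across 11 gutters = 8 pt each.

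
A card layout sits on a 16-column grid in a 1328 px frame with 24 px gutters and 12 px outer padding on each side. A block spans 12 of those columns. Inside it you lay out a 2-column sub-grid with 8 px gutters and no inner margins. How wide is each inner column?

482 px

Inside the margins: 1328 − 24 = 1304 px.
Subtracting 15 gutters of 24 leaves 944 for 16 columns, so c = 59 px.
12 columns plus 11 gutters: 708 + 264 = 972 px.
2d + 1·8 = 972 → 2d = 964 → d = 482 px.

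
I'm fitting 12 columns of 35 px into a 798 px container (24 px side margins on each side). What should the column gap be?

Subtract both margins: 798 − 2·24 = 750 px.
12 columns take 12·35 = 420 px; remaining 330 splits into 11 column gaps.
g = 330 / 11 = 30 px.

30 px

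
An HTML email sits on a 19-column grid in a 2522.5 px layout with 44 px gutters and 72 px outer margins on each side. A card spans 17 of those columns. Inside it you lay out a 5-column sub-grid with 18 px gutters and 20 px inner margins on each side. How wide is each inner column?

Take off 144 px of margins, leaving 2378.5 px.
Subtracting 18 gutters of 44 leaves 1586.5 for 19 columns, so c = 83.5 px.
17-column span = 17·83.5 + 16·44 = 2123.5 px.
Inner content = 2123.5 − 2·20 = 2083.5 px.
2083.5 − 4·18 = 2011.5; ÷5 gives d = 402.3 px.

402.3 px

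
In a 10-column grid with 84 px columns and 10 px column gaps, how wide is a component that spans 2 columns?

Span of 2: 2·84 + 1·10 = 168 + 10 = 178 px.

178 px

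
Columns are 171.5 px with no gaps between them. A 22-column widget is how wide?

3773 px

22-column span = 22·171.5 = 3773 px.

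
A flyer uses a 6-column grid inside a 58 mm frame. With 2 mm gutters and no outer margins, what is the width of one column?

8 mm

6 columns + 5 gutters: 6c + 5·2 = 58.
6c = 58 − 10 = 48, so c = 8 mm.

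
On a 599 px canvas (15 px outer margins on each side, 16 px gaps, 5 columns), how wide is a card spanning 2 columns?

218 px

Take off 30 px of margins, leaving 569 px.
Subtracting 4 gaps of 16 leaves 505 for 5 columns, so c = 101 px.
2-column span = 2·101 + 1·16 = 218 px.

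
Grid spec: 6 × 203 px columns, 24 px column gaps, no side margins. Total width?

Container = 6·203 + 5·24 = 1218 + 120 = 1338 px.

1338 px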